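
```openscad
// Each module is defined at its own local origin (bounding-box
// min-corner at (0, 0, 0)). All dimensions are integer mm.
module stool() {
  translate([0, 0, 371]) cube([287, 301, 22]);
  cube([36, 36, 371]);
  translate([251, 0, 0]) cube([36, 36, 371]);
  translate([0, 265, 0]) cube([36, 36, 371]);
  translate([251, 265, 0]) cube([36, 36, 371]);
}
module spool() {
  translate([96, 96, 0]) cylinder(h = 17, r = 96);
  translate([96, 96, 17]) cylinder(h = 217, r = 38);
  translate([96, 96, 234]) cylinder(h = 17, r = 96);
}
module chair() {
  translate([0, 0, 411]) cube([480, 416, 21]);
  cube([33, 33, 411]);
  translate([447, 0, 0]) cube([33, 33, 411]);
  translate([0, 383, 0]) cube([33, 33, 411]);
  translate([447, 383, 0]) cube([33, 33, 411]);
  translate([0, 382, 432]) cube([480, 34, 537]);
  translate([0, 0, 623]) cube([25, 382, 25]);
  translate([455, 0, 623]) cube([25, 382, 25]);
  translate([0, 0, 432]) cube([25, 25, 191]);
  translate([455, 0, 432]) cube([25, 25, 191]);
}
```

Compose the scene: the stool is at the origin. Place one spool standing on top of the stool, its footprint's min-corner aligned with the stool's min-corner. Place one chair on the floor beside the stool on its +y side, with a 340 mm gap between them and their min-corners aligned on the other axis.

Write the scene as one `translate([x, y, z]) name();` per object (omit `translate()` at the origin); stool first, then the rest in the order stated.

stool();
translate([0, 0, 393]) spool();
translate([0, 641, 0]) chair();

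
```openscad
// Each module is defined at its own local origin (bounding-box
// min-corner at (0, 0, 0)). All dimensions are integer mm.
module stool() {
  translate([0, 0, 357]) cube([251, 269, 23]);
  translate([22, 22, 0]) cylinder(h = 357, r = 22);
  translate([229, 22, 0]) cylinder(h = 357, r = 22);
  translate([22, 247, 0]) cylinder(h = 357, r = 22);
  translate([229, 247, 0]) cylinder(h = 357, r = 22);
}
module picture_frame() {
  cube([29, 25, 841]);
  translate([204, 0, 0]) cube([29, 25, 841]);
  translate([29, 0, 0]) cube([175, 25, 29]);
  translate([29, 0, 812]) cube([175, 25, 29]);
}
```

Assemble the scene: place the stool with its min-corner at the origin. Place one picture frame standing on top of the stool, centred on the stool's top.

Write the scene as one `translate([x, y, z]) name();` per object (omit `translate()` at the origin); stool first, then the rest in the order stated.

stool();
translate([9, 122, 380]) picture_frame();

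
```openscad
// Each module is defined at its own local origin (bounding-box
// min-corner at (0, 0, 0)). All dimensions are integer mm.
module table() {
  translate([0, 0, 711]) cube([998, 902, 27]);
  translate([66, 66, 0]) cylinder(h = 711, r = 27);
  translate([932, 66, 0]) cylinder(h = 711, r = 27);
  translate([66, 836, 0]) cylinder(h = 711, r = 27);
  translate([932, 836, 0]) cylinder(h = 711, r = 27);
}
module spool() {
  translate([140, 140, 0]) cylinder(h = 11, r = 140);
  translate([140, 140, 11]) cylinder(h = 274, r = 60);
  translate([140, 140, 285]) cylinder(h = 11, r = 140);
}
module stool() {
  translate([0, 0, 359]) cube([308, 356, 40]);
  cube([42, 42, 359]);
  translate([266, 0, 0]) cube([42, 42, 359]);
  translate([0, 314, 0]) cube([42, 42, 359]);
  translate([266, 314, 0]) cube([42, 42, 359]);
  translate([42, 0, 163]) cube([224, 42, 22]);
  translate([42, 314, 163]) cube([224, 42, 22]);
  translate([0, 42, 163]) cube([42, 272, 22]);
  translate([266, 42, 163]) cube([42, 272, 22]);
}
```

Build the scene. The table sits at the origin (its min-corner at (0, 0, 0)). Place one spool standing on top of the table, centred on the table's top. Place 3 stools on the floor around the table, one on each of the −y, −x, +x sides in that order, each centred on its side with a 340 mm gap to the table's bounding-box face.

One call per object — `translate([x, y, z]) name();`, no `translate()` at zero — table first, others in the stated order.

table();
translate([359, 311, 738]) spool();
translate([345, -696, 0]) stool();
translate([-648, 273, 0]) stool();
translate([1338, 273, 0]) stool();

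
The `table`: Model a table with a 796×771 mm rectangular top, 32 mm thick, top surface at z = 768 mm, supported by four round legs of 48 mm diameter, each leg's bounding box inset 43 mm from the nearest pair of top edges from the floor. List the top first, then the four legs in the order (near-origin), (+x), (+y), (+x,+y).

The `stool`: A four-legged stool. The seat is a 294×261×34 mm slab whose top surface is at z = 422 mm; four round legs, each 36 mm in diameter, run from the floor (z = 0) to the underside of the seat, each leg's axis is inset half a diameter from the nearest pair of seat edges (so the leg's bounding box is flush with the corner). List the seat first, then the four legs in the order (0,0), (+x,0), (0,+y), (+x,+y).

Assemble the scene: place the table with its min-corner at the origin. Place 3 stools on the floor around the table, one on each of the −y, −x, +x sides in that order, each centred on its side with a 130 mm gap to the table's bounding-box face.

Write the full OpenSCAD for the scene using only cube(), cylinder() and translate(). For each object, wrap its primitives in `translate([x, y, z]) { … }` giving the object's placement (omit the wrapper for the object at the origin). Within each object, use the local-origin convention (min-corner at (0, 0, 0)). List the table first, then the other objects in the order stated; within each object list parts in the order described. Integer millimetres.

translate([0, 0, 736]) cube([796, 771, 32]);
translate([67, 67, 0]) cylinder(h = 736, r = 24);
translate([729, 67, 0]) cylinder(h = 736, r = 24);
translate([67, 704, 0]) cylinder(h = 736, r = 24);
translate([729, 704, 0]) cylinder(h = 736, r = 24);
translate([251, -391, 0]) {
  translate([0, 0, 388]) cube([294, 261, 34]);
  translate([18, 18, 0]) cylinder(h = 388, r = 18);
  translate([276, 18, 0]) cylinder(h = 388, r = 18);
  translate([18, 243, 0]) cylinder(h = 388, r = 18);
  translate([276, 243, 0]) cylinder(h = 388, r = 18);
}
translate([-424, 255, 0]) {
  translate([0, 0, 388]) cube([294, 261, 34]);
  translate([18, 18, 0]) cylinder(h = 388, r = 18);
  translate([276, 18, 0]) cylinder(h = 388, r = 18);
  translate([18, 243, 0]) cylinder(h = 388, r = 18);
  translate([276, 243, 0]) cylinder(h = 388, r = 18);
}
translate([926, 255, 0]) {
  translate([0, 0, 388]) cube([294, 261, 34]);
  translate([18, 18, 0]) cylinder(h = 388, r = 18);
  translate([276, 18, 0]) cylinder(h = 388, r = 18);
  translate([18, 243, 0]) cylinder(h = 388, r = 18);
  translate([276, 243, 0]) cylinder(h = 388, r = 18);
}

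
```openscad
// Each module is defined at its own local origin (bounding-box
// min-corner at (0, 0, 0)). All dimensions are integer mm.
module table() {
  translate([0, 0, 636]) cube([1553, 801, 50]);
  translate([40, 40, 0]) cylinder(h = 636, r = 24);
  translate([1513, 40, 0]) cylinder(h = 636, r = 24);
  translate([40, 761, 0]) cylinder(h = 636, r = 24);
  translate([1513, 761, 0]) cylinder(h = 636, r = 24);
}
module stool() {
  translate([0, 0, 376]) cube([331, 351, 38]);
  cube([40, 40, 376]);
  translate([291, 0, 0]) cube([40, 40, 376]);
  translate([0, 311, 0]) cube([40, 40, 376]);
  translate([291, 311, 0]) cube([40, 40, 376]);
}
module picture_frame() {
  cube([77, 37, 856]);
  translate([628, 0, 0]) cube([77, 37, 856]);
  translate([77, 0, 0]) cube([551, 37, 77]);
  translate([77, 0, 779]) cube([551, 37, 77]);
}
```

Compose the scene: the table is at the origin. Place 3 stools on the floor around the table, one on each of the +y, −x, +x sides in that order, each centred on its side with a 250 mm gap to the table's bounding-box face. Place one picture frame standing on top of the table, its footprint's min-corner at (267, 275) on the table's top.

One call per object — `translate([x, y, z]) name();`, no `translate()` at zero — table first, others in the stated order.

table();
translate([611, 1051, 0]) stool();
translate([-581, 225, 0]) stool();
translate([1803, 225, 0]) stool();
translate([267, 275, 686]) picture_frame();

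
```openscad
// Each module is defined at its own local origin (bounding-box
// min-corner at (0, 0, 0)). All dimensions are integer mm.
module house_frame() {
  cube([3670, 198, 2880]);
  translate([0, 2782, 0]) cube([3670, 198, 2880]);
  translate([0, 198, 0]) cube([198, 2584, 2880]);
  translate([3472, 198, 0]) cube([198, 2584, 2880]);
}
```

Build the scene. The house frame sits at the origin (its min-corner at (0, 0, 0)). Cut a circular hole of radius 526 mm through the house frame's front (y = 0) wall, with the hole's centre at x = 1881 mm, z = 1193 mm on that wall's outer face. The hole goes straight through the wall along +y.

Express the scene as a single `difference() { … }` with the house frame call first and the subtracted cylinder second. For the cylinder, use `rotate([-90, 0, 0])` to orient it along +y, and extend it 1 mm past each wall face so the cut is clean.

difference() {
  house_frame();
  translate([1881, -1, 1193]) rotate([-90, 0, 0]) cylinder(h = 200, r = 526);
}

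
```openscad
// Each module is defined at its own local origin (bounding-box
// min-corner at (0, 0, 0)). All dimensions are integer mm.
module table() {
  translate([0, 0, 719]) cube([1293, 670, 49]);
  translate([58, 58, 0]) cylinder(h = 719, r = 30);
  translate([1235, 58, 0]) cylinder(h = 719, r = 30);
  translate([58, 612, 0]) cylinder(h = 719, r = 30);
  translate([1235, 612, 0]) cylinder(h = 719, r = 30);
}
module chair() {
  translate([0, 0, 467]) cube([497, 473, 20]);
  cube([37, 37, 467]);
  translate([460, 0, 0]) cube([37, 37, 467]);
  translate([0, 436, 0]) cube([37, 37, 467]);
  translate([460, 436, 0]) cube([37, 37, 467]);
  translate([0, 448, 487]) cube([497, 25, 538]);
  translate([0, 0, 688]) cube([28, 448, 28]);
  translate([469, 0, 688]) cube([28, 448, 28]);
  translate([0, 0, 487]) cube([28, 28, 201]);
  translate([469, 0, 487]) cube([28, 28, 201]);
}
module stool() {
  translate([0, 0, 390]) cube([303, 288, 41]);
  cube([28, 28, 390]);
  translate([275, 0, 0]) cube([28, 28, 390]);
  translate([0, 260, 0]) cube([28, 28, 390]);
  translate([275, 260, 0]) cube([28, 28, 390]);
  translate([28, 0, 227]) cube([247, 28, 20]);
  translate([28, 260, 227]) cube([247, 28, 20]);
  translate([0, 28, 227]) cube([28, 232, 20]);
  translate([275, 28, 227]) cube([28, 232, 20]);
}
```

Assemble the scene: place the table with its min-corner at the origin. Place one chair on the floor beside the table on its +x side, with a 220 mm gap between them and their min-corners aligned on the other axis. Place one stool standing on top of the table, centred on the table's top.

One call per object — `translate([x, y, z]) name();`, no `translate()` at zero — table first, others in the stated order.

table();
translate([1513, 0, 0]) chair();
translate([495, 191, 768]) stool();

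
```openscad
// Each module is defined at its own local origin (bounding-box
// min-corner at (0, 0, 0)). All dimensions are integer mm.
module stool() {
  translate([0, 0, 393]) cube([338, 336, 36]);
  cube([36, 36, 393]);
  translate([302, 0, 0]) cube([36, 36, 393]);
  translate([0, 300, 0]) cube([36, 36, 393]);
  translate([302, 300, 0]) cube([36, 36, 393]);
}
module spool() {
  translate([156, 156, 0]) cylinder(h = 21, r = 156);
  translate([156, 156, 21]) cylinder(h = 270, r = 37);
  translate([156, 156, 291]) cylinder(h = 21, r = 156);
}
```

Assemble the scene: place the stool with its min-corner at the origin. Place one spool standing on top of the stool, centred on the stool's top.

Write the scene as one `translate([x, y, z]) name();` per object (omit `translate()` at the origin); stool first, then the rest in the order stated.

stool();
translate([13, 12, 429]) spool();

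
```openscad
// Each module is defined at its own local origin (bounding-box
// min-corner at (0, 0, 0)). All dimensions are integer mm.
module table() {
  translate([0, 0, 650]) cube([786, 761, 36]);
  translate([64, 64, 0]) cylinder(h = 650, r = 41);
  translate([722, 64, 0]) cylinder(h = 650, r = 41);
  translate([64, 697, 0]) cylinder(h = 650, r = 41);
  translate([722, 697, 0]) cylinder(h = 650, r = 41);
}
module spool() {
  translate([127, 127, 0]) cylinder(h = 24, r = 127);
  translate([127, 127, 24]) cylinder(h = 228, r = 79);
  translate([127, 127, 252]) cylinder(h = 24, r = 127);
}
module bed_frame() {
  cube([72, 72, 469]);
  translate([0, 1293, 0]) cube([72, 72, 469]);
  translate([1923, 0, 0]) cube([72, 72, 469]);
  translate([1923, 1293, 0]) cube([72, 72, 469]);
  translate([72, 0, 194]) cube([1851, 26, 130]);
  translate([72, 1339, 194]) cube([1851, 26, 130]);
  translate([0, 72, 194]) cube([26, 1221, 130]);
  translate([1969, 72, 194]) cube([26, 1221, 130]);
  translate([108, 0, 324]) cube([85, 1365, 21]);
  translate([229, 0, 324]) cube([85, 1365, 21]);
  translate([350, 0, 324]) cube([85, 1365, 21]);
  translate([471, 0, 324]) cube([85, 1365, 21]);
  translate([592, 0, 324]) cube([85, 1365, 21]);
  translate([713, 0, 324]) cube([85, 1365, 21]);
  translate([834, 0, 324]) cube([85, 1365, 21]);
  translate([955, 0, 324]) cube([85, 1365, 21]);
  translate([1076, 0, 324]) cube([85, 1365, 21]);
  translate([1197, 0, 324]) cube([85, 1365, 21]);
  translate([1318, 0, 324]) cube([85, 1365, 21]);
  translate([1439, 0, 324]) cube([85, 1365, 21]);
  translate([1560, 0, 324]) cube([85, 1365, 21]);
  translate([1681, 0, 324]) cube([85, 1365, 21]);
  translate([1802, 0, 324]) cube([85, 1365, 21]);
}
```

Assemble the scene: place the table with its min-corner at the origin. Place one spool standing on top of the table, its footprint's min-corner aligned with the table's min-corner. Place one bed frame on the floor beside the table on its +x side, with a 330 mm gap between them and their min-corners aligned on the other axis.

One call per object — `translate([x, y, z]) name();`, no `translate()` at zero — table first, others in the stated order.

table();
translate([0, 0, 686]) spool();
translate([1116, 0, 0]) bed_frame();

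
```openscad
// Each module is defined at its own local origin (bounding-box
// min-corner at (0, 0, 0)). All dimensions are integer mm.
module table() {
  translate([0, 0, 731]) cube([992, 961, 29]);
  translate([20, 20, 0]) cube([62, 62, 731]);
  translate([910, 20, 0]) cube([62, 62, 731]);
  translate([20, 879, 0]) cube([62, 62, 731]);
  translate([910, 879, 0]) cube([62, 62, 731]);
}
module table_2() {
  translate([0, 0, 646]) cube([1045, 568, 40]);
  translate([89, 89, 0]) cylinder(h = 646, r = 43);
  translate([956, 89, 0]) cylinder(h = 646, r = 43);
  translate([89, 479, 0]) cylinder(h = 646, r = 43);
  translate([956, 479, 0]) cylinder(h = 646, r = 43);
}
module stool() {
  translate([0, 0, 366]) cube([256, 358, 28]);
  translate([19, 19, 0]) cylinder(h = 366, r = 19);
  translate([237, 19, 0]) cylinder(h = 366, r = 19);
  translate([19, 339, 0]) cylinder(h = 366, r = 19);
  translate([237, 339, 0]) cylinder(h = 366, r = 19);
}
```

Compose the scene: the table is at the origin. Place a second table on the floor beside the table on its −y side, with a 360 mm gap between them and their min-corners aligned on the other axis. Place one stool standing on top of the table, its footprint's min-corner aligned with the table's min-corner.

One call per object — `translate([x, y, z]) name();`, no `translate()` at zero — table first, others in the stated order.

table();
translate([0, -928, 0]) table_2();
translate([0, 0, 760]) stool();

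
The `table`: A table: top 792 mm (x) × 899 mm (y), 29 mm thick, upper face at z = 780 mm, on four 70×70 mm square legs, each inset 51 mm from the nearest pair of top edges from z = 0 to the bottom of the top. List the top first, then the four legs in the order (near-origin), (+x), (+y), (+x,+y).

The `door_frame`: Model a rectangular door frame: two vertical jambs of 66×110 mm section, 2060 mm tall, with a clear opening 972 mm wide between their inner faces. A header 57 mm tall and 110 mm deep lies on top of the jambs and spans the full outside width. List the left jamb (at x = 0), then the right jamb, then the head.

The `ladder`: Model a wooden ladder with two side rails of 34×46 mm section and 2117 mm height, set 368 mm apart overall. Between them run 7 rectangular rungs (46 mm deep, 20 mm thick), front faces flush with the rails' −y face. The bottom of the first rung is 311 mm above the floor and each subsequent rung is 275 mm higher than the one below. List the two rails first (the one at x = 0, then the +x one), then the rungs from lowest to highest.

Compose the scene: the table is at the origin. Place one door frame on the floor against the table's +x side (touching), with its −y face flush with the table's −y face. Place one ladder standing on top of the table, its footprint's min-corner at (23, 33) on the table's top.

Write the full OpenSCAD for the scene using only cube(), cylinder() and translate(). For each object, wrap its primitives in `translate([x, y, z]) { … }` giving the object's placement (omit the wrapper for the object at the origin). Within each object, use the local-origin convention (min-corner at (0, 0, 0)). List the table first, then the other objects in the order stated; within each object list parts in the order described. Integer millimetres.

translate([0, 0, 751]) cube([792, 899, 29]);
translate([51, 51, 0]) cube([70, 70, 751]);
translate([671, 51, 0]) cube([70, 70, 751]);
translate([51, 778, 0]) cube([70, 70, 751]);
translate([671, 778, 0]) cube([70, 70, 751]);
translate([792, 0, 0]) {
  cube([66, 110, 2060]);
  translate([1038, 0, 0]) cube([66, 110, 2060]);
  translate([0, 0, 2060]) cube([1104, 110, 57]);
}
translate([23, 33, 780]) {
  cube([34, 46, 2117]);
  translate([334, 0, 0]) cube([34, 46, 2117]);
  translate([34, 0, 311]) cube([300, 46, 20]);
  translate([34, 0, 586]) cube([300, 46, 20]);
  translate([34, 0, 861]) cube([300, 46, 20]);
  translate([34, 0, 1136]) cube([300, 46, 20]);
  translate([34, 0, 1411]) cube([300, 46, 20]);
  translate([34, 0, 1686]) cube([300, 46, 20]);
  translate([34, 0, 1961]) cube([300, 46, 20]);
}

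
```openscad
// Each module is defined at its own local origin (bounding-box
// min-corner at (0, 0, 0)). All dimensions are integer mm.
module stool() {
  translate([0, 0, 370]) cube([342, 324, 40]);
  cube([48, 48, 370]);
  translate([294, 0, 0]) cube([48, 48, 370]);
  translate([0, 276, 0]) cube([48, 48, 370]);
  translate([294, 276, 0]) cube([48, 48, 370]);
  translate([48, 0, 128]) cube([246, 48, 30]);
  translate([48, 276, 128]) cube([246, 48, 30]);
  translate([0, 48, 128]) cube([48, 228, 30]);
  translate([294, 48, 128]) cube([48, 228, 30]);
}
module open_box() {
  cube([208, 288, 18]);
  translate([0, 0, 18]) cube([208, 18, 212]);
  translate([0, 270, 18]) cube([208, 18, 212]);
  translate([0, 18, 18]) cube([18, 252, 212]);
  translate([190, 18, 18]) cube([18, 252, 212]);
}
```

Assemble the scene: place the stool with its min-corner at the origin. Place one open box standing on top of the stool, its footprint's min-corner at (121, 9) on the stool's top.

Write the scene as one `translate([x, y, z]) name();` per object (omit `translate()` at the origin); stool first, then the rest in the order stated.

stool();
translate([121, 9, 410]) open_box();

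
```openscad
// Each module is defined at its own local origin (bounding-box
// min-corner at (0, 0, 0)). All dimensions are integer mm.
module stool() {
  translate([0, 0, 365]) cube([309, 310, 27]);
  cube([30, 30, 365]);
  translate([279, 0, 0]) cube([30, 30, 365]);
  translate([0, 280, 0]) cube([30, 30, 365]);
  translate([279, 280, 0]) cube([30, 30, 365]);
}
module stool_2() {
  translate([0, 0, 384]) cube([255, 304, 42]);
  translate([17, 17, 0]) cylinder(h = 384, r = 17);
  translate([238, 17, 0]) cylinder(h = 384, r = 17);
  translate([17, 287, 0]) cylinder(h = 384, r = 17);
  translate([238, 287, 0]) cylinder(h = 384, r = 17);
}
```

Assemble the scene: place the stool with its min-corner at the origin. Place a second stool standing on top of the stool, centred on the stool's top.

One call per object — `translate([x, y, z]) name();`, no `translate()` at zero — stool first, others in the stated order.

stool();
translate([27, 3, 392]) stool_2();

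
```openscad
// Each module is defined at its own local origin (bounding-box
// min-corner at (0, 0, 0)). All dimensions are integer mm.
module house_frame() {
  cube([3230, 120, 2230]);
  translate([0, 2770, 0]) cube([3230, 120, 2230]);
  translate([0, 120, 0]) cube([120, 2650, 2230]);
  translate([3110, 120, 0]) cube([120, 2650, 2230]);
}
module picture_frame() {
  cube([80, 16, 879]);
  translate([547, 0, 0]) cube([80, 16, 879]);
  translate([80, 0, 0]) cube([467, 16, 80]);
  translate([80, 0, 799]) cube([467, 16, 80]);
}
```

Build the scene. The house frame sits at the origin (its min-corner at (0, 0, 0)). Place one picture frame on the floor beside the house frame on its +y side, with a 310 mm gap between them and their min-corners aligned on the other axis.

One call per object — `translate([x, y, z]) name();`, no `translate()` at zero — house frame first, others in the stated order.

house_frame();
translate([0, 3200, 0]) picture_frame();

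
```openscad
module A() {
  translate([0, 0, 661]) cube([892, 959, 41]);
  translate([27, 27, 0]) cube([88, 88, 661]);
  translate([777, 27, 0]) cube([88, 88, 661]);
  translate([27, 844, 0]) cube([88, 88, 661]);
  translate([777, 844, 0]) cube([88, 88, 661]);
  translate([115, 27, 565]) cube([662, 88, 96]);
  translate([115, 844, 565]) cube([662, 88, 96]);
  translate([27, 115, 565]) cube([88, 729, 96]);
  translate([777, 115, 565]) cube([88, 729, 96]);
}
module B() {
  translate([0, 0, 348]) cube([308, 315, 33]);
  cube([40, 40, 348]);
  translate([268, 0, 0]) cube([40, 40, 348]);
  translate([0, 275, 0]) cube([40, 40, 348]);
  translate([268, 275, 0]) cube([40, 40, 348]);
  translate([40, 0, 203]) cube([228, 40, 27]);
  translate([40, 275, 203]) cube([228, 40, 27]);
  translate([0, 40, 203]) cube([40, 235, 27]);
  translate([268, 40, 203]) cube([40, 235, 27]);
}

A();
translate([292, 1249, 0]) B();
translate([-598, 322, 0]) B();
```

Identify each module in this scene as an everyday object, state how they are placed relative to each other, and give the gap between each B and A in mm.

Each stool's nearest face is 290 mm from the table's bounding box.

A is a table. B is a stool. Two stools sit around the table at the +y, −x sides. The gap between each stool and the table is 290 mm.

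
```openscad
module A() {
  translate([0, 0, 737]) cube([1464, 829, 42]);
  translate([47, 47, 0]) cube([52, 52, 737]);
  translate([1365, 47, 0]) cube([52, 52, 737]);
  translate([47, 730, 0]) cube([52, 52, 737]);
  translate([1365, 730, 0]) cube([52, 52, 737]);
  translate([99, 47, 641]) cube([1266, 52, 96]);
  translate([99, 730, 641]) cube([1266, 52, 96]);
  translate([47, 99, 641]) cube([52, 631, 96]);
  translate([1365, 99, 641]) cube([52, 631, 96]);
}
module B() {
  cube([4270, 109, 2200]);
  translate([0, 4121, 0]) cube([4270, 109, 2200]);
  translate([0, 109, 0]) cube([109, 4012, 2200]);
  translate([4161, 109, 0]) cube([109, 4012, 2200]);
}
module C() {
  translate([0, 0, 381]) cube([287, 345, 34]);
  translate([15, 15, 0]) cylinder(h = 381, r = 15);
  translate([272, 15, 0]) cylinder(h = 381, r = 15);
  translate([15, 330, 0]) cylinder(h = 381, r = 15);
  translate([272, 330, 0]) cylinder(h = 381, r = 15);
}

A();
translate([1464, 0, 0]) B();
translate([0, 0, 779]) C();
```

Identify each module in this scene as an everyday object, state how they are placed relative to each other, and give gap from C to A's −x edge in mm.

The stool's min-x is at 0; the table's min-x is 0; gap = 0 mm.

A is a table. B is a house frame. C is a stool. The house frame is against the table's +x side, with their −y faces flush. The stool is on top of the table. The gap from the stool to the table's −x edge is 0 mm.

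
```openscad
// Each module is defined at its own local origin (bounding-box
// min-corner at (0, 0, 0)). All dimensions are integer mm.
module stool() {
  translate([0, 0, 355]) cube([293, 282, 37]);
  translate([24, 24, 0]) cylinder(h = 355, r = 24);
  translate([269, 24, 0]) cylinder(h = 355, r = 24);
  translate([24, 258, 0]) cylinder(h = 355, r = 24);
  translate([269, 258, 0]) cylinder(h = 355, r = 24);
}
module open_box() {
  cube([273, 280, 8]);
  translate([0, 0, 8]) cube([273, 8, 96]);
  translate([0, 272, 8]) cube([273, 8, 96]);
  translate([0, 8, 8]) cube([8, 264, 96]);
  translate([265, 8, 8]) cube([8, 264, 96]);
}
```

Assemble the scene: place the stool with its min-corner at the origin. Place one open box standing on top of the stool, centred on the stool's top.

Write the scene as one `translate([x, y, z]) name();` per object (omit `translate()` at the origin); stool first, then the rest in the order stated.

stool();
translate([10, 1, 392]) open_box();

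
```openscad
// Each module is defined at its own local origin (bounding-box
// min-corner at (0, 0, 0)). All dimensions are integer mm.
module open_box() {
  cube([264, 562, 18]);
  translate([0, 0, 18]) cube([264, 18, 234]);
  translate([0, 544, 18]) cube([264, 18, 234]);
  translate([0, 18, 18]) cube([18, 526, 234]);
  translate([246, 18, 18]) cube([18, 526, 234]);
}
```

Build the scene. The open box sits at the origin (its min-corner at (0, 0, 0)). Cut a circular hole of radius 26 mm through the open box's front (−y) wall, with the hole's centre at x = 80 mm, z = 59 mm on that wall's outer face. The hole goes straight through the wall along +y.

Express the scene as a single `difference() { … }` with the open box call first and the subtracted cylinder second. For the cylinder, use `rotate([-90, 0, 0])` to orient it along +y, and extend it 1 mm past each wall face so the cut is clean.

difference() {
  open_box();
  translate([80, -1, 59]) rotate([-90, 0, 0]) cylinder(h = 20, r = 26);
}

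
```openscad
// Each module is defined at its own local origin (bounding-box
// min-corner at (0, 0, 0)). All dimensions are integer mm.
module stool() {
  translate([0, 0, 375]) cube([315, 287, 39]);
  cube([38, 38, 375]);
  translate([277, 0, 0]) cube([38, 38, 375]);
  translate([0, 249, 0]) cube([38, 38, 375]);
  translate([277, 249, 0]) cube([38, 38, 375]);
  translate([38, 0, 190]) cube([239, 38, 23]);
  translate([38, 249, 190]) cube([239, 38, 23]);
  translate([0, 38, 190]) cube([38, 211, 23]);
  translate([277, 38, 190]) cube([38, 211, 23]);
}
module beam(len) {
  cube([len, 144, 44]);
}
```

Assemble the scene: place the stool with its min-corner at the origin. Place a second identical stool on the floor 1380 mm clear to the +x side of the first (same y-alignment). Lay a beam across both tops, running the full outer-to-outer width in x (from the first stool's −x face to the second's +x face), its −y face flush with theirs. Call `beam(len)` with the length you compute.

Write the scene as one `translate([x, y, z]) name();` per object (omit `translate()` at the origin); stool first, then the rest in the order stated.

stool();
translate([1695, 0, 0]) stool();
translate([0, 0, 414]) beam(2010);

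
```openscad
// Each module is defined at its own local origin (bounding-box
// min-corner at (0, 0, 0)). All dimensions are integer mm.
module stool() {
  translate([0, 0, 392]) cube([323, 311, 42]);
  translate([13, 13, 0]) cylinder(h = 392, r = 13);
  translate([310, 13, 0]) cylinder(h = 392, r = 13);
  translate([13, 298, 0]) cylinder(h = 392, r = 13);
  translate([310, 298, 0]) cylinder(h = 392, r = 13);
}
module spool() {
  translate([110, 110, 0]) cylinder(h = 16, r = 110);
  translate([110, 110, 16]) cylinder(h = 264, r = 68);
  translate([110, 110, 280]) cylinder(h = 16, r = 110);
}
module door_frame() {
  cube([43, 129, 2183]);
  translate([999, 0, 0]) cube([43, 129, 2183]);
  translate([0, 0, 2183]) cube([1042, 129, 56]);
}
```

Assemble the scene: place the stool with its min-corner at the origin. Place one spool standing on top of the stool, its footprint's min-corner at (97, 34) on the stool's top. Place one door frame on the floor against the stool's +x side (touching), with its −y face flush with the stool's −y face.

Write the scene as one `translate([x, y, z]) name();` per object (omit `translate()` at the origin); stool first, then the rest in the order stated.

stool();
translate([97, 34, 434]) spool();
translate([323, 0, 0]) door_frame();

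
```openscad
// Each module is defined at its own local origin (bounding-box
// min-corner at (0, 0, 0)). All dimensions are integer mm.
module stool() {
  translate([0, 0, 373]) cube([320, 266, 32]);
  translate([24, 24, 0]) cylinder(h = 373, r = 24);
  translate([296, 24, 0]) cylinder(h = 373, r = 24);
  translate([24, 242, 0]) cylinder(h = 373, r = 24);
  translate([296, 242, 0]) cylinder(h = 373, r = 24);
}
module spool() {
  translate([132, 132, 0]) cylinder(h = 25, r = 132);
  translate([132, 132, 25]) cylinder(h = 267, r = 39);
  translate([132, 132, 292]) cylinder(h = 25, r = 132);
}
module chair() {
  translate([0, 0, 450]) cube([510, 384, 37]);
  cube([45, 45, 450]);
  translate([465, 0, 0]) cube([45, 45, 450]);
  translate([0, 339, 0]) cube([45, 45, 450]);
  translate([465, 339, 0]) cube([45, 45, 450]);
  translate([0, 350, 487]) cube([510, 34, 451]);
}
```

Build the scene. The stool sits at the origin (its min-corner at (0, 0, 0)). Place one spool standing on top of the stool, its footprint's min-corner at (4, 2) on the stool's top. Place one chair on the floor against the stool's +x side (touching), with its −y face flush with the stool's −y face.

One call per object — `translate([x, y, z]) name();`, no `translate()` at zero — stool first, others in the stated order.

stool();
translate([4, 2, 405]) spool();
translate([320, 0, 0]) chair();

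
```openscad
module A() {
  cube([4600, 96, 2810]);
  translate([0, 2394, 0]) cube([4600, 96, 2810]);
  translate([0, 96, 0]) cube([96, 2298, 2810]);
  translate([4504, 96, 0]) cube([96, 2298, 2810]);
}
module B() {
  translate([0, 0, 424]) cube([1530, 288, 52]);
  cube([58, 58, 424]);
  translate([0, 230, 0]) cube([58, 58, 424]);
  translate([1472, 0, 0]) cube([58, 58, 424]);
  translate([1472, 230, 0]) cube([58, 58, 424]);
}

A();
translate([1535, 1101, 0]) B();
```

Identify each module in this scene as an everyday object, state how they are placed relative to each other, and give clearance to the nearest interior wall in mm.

A is a house frame. B is a bench. The bench sits inside the house frame, centred. The clearance to the nearest interior wall is 1005 mm.

Clearances: x = 1439, y = 1005; minimum 1005 mm.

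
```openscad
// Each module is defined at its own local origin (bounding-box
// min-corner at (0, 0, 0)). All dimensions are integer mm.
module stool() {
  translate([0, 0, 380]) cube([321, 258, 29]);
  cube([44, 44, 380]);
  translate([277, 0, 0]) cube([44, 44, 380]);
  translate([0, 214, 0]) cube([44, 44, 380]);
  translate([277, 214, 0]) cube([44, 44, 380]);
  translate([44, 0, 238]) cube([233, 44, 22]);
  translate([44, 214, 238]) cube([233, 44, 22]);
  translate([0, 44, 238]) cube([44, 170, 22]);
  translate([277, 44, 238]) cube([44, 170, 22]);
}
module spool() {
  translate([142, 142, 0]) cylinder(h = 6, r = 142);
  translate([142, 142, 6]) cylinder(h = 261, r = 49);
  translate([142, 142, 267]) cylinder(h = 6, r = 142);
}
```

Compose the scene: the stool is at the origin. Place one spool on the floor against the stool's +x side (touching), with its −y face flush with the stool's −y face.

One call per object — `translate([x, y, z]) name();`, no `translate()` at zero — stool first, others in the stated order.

stool();
translate([321, 0, 0]) spool();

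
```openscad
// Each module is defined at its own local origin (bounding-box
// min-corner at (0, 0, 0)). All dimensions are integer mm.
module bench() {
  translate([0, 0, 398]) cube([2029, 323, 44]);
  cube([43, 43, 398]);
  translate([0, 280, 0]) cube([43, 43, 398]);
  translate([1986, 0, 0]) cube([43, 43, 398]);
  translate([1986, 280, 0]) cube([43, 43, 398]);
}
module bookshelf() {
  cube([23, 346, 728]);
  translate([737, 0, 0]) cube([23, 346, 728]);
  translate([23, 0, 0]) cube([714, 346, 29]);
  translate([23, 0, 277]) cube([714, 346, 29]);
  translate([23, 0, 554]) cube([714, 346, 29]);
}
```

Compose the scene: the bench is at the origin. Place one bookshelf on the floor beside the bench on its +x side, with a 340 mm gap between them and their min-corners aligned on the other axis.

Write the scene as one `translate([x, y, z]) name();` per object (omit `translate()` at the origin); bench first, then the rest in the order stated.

bench();
translate([2369, 0, 0]) bookshelf();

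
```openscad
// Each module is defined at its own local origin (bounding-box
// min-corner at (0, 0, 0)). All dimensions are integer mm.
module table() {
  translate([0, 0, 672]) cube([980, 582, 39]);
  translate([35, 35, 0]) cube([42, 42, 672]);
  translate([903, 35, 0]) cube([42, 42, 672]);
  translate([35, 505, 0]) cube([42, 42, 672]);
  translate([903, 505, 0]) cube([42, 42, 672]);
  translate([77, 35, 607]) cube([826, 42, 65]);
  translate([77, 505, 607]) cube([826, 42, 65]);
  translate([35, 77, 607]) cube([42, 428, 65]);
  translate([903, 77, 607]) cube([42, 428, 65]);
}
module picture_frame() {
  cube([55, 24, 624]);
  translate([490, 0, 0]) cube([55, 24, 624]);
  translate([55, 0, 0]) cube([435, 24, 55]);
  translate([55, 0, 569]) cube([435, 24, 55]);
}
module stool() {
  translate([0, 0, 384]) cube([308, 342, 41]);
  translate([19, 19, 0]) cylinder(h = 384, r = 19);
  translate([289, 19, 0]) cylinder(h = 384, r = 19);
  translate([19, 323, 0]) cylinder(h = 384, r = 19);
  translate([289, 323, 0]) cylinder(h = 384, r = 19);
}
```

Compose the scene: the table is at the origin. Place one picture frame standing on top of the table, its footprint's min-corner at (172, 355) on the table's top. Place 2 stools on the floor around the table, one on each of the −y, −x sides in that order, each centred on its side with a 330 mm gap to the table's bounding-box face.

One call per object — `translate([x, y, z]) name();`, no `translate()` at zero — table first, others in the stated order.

table();
translate([172, 355, 711]) picture_frame();
translate([336, -672, 0]) stool();
translate([-638, 120, 0]) stool();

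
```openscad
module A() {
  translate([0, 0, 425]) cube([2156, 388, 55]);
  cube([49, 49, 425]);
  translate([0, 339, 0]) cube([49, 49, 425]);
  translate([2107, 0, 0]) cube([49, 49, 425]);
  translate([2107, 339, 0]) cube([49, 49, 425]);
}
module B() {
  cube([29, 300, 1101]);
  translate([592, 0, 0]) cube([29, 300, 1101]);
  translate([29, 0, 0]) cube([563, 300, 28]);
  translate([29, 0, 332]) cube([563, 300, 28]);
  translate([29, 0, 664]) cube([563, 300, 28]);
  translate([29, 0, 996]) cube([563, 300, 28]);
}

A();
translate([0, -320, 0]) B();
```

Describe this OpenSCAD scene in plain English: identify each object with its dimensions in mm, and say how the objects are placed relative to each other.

A is a bench: a 2156×388 mm seat slab, 55 mm thick, top at z = 480 mm, on four 49×49 mm square legs flush with the seat corners and standing on z = 0.

B is a bookshelf 621 mm wide overall, 300 mm deep and 1101 mm tall. The two sides are 29 mm thick vertical panels. 4 horizontal shelves of 28 mm thickness span between the inner faces of the sides; the lowest shelf sits on the floor and shelves are stacked with a clear vertical gap of 304 mm between each pair.

The bookshelf is on the floor beside the bench on its −y side.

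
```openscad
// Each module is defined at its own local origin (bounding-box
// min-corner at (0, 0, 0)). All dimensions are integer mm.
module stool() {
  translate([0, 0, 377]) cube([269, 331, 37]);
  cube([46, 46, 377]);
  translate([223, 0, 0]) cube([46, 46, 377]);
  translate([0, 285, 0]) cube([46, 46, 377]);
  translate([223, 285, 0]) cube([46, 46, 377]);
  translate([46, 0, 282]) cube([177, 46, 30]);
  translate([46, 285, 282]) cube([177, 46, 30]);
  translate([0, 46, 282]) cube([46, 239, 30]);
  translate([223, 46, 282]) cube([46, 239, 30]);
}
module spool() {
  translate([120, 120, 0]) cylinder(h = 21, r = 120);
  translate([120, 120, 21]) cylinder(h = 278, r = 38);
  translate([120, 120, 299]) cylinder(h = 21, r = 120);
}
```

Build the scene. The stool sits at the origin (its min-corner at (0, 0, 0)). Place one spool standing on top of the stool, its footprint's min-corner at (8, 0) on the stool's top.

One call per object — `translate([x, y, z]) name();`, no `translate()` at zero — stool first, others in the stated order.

stool();
translate([8, 0, 414]) spool();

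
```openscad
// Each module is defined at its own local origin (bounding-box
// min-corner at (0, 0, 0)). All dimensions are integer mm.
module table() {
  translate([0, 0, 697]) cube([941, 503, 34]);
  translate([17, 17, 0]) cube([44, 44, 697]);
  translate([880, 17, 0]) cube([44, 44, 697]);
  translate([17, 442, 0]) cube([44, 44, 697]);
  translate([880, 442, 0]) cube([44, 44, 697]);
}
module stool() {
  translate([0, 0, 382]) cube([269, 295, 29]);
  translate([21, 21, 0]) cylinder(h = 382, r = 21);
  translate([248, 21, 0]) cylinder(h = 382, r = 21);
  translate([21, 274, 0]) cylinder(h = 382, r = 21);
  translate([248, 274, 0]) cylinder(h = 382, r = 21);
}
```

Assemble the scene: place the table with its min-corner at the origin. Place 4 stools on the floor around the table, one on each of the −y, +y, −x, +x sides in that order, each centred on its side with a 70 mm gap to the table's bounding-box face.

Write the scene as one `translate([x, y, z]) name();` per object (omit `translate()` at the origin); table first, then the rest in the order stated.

table();
translate([336, -365, 0]) stool();
translate([336, 573, 0]) stool();
translate([-339, 104, 0]) stool();
translate([1011, 104, 0]) stool();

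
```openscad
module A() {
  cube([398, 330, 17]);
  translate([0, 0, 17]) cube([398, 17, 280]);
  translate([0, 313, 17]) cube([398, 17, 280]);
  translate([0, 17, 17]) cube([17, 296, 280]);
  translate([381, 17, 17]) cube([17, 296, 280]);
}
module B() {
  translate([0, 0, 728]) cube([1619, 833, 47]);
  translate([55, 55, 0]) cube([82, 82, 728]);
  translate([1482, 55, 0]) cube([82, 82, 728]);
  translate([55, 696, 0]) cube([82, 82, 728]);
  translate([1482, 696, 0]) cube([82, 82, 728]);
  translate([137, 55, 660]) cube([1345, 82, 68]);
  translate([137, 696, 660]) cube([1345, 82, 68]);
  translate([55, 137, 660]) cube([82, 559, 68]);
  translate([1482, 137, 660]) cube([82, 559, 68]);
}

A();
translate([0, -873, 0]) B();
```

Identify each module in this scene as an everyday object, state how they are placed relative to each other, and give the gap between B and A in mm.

The table's nearest face is 40 mm from the open box's −y face.

A is an open box. B is a table. The table is on the floor beside the open box on its −y side. The gap between the table and the open box is 40 mm.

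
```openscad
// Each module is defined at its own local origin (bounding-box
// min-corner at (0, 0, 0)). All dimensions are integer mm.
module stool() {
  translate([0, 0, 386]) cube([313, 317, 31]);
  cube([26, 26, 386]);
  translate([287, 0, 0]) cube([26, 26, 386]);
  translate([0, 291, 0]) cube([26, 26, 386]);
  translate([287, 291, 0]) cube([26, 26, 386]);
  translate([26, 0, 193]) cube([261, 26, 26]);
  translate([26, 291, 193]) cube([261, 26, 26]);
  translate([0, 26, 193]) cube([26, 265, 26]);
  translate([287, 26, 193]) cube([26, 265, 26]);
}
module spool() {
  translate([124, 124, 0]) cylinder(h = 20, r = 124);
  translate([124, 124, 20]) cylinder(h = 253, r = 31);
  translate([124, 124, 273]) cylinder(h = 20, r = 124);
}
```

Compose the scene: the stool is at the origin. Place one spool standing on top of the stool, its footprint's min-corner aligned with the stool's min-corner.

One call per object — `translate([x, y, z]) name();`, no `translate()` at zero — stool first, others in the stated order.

stool();
translate([0, 0, 417]) spool();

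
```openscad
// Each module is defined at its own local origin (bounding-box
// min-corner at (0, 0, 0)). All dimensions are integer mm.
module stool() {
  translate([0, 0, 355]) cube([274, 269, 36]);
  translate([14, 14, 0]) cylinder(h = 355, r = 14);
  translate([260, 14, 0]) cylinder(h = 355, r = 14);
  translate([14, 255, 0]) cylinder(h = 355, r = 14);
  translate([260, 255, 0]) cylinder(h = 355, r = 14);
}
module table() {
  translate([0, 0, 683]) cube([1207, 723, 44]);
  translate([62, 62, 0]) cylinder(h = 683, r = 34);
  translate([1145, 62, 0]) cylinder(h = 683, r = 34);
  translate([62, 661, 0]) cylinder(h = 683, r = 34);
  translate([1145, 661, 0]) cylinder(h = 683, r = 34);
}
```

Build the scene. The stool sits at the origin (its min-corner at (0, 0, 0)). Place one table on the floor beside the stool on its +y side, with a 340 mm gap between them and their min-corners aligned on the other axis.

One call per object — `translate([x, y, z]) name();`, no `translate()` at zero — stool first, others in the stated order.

stool();
translate([0, 609, 0]) table();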